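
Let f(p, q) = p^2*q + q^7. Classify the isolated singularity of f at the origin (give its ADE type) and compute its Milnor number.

The Hessian of f at 0 has rank 0. Corank 2; j^3 = p^2*q has shape L^2 M (L != M), so D-series; mu = 8 gives D_8.

Type D_8, Milnor number mu = 8.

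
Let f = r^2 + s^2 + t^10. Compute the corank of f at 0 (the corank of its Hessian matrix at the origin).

1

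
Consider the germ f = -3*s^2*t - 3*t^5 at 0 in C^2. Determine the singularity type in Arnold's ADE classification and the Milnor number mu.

The Hessian of f at 0 is [[0, 0], [0, 0]] with rank 0, so corank 2. A Groebner basis of the Jacobian ideal J(f) in C{s,t} is {s^2/5 + t^4, s^3, s*t}; counting standard monomials gives mu = 6. Corank 2; j^3 = -3*s^2*t has shape L^2 M (L != M), so D-series; mu = 6 gives D_6.

Type D_{6}, Milnor number mu = 6.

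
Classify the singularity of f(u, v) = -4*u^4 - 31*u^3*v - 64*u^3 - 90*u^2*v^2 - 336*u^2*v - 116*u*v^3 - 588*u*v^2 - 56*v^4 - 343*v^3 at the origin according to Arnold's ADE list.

E_{7}

The Hessian of f at 0 has rank 0. Corank 2; j^3 = -(4*u + 7*v)^3 is a perfect cube, so E-series; the 4-jet and mu = 7 give E_7.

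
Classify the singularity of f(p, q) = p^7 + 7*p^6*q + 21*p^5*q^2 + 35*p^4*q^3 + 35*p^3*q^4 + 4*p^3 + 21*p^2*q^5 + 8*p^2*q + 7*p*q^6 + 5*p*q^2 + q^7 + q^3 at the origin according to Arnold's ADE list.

The Hessian of f at 0 is [[0, 0], [0, 0]] with rank 0, so corank 2. A Groebner basis of the Jacobian ideal J(f) in C{p,q} is {-128*p*q/7 + q^6 - 64*q^2/7, p*q^2 + q^3/2, p^2 + 3*p*q/2 + q^2/2}; counting standard monomials gives mu = 8. Corank 2; j^3 = (p + q)*(2*p + q)^2 has shape L^2 M (L != M), so D-series; mu = 8 gives D_8.

D8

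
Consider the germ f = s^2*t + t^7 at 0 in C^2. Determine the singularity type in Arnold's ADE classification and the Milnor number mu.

Type D_{8}, Milnor number mu = 8.

The Hessian of f at 0 has rank 0. Corank 2; j^3 = s^2*t has shape L^2 M (L != M), so D-series; mu = 8 gives D_8.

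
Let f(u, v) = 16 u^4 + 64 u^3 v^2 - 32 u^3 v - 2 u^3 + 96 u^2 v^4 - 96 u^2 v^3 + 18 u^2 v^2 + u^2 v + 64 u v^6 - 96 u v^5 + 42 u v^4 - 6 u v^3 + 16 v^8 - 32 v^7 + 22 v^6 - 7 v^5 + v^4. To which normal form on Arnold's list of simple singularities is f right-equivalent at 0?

The Hessian of f at 0 has rank 0. Corank 2; j^3 = -u^2*(2*u - v) has shape L^2 M (L != M), so D-series; mu = 5 gives D_5.

D_{5}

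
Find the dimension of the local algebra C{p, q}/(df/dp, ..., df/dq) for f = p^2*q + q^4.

The Hessian of f at 0 has rank 0. Corank 2; j^3 = p^2*q has shape L^2 M (L != M), so D-series; mu = 5 gives D_5.

5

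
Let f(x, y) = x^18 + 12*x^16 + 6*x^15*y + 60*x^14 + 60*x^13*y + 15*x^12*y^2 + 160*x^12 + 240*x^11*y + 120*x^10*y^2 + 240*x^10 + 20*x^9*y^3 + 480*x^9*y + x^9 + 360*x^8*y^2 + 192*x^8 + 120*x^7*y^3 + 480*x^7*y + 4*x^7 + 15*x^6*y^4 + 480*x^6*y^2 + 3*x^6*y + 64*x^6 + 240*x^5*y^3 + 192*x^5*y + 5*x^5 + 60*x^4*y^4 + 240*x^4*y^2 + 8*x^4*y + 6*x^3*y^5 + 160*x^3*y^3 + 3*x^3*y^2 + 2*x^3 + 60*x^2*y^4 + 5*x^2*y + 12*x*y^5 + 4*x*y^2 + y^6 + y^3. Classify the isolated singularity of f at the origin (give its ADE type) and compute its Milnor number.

The Hessian of f at 0 has rank 0. Corank 2; j^3 = (x + y)^2*(2*x + y) has shape L^2 M (L != M), so D-series; mu = 7 gives D_7.

Type D_{7}, Milnor number mu = 7.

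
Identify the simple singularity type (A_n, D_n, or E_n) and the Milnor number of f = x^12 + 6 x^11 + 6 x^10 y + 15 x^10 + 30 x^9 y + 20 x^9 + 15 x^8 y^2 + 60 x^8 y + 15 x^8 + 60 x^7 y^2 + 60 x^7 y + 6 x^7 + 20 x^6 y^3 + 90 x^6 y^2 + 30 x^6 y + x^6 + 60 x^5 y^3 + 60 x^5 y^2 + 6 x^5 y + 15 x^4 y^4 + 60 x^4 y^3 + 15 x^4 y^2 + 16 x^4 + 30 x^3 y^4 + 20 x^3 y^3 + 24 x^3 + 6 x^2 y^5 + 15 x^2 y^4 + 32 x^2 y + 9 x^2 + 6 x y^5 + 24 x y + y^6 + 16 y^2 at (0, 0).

The Hessian of f at 0 has rank 1. Corank 1: A-series; mu = 5 gives A_5.

Type A5, Milnor number mu = 5.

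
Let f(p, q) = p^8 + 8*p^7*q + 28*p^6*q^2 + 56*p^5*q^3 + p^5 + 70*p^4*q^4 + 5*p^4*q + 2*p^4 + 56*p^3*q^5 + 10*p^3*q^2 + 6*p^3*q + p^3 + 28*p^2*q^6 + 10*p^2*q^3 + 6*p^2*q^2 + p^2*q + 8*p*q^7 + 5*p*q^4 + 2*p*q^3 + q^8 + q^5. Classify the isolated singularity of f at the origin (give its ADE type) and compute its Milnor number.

Type D_{9}, Milnor number mu = 9.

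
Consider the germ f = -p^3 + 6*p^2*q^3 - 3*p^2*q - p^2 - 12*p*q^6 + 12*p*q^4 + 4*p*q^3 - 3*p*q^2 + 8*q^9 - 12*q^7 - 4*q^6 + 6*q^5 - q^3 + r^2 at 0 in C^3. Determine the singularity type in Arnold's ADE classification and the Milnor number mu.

Type A2, Milnor number mu = 2.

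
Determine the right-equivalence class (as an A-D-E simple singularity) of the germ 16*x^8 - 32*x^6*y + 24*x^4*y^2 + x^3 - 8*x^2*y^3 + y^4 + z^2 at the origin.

The Hessian of f at 0 has rank 1. Corank 2; j^3 = x^3 is a perfect cube, so E-series; the 4-jet and mu = 6 give E_6.

E_{6}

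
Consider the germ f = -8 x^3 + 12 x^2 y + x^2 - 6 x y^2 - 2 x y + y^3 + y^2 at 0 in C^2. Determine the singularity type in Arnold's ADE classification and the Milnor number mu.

The Hessian of f at 0 has rank 1. Corank 1: A-series; mu = 2 gives A_2.

Type A_2, Milnor number mu = 2.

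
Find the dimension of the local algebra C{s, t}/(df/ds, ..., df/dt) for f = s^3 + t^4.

6

The Hessian of f at 0 has rank 0. Corank 2; j^3 = s^3 is a perfect cube, so E-series; the 4-jet and mu = 6 give E_6.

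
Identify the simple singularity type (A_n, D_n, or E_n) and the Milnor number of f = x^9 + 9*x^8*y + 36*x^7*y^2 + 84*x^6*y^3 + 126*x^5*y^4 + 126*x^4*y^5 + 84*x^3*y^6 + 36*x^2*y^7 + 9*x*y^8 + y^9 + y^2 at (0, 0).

The Hessian of f at 0 is [[0, 0], [0, 2]] with rank 1, so corank 1. A Groebner basis of the Jacobian ideal J(f) in C{x,y} is {x^8, y}; counting standard monomials gives mu = 8. Corank 1: A-series; mu = 8 gives A_8.

Type A_{8}, Milnor number mu = 8.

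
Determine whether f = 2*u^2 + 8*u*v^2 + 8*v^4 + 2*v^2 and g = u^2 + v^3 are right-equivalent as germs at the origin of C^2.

The Hessian of f at 0 is [[4, 0], [0, 4]] with rank 2, so corank 0. A Groebner basis of the Jacobian ideal J(f) in C{u,v} is {u, v}; counting standard monomials gives mu = 1. Corank 0: nondegenerate Morse point, so A_1. The Hessian of g at 0 is [[2, 0], [0, 0]] with rank 1, so corank 1. A Groebner basis of the Jacobian ideal J(g) in C{u,v} is {v^2, u}; counting standard monomials gives mu = 2. Corank 1: A-series; mu = 2 gives A_2. f is A_1 but g is A_2, hence not right-equivalent.

No.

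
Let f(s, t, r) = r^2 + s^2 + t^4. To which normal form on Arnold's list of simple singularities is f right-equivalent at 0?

The Hessian of f at 0 has rank 2. Corank 1: A-series; mu = 3 gives A_3.

A_3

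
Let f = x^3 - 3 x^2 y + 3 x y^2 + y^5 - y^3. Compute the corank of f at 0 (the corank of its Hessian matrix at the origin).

2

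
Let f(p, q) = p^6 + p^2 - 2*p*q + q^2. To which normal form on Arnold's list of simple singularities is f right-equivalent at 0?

The Hessian of f at 0 is [[2, -2], [-2, 2]] with rank 1, so corank 1. A Groebner basis of the Jacobian ideal J(f) in C{p,q} is {q^5, p - q}; counting standard monomials gives mu = 5. Corank 1: A-series; mu = 5 gives A_5.

A_5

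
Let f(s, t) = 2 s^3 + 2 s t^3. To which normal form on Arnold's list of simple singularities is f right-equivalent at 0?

E7

The Hessian of f at 0 has rank 0. Corank 2; j^3 = 2*s^3 is a perfect cube, so E-series; the 4-jet and mu = 7 give E_7.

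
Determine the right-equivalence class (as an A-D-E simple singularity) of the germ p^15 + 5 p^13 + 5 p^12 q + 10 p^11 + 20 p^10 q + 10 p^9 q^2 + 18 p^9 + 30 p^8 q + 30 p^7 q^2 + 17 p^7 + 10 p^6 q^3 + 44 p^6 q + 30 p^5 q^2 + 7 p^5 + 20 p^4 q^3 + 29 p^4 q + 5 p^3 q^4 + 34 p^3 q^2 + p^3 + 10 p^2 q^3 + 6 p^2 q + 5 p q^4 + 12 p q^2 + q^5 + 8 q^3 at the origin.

E_{8}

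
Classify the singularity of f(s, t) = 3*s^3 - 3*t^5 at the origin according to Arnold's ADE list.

The Hessian of f at 0 has rank 0. Corank 2; j^3 = 3*s^3 is a perfect cube, so E-series; the 5-jet and mu = 8 give E_8.

E_8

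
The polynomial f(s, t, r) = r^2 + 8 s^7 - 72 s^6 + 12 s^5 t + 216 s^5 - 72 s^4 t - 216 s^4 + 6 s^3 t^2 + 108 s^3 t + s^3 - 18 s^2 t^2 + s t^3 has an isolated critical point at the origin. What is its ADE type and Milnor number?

The Hessian of f at 0 has rank 1. Corank 2; j^3 = s^3 is a perfect cube, so E-series; the 4-jet and mu = 7 give E_7.

Type E_7, Milnor number mu = 7.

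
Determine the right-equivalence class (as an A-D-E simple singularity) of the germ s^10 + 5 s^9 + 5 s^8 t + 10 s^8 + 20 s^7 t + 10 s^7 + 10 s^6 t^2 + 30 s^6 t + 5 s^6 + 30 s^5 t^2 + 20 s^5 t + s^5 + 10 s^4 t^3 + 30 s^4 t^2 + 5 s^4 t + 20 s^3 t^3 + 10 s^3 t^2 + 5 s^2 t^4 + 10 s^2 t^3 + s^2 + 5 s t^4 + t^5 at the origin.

A4

The Hessian of f at 0 has rank 1. Corank 1: A-series; mu = 4 gives A_4.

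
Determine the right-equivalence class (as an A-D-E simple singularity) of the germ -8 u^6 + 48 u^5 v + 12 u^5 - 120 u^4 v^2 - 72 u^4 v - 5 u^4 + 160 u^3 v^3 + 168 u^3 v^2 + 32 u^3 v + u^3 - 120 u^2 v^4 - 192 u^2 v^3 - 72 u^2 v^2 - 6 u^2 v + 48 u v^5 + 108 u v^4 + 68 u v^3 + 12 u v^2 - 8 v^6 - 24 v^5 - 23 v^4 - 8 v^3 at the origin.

E6

The Hessian of f at 0 is [[0, 0], [0, 0]] with rank 0, so corank 2. A Groebner basis of the Jacobian ideal J(f) in C{u,v} is {u^3 + 3*u^2 - 12*u*v + 12*v^2, u^2*v + 2*u^2 - 8*u*v + 8*v^2, 5*u^2/4 + u*v^2 - 5*u*v + 5*v^2, 3*u^2/4 - 3*u*v + v^3 + 3*v^2}; counting standard monomials gives mu = 6. Corank 2; j^3 = (u - 2*v)^3 is a perfect cube, so E-series; the 4-jet and mu = 6 give E_6.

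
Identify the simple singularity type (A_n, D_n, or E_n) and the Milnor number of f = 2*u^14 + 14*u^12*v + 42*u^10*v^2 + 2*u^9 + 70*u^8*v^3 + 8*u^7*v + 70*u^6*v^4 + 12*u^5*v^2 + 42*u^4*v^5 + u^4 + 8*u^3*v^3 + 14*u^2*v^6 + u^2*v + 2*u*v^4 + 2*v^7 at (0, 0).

Type D_8, Milnor number mu = 8.

The Hessian of f at 0 is [[0, 0], [0, 0]] with rank 0, so corank 2. A Groebner basis of the Jacobian ideal J(f) in C{u,v} is {-u^2/6 + u*v^3, u*v + v^4, u^3, u^2*v}; counting standard monomials gives mu = 8. Corank 2; j^3 = u^2*v has shape L^2 M (L != M), so D-series; mu = 8 gives D_8.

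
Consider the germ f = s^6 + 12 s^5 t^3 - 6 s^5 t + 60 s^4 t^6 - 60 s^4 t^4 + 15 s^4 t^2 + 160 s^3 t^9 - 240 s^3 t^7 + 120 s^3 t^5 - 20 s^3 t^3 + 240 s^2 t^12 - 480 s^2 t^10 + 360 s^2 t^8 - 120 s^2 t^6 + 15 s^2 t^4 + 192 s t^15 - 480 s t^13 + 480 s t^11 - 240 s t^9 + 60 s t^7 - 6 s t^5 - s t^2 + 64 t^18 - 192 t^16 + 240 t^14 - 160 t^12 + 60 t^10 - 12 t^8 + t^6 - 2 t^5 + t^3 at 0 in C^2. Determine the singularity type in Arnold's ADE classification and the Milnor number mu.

Type D_7, Milnor number mu = 7.

The Hessian of f at 0 is [[0, 0], [0, 0]] with rank 0, so corank 2. A Groebner basis of the Jacobian ideal J(f) in C{s,t} is {s^5 - t^2/6, t^3, s*t - t^2}; counting standard monomials gives mu = 7. Corank 2; j^3 = -t^2*(s - t) has shape L^2 M (L != M), so D-series; mu = 7 gives D_7.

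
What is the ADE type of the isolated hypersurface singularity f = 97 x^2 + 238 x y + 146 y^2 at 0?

A1

The Hessian of f at 0 has rank 2. Corank 0: nondegenerate Morse point, so A_1.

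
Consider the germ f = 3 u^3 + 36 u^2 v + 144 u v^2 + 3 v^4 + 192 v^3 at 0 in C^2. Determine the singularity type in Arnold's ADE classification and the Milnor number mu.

Type E6, Milnor number mu = 6.

The Hessian of f at 0 has rank 0. Corank 2; j^3 = 3*(u + 4*v)^3 is a perfect cube, so E-series; the 4-jet and mu = 6 give E_6.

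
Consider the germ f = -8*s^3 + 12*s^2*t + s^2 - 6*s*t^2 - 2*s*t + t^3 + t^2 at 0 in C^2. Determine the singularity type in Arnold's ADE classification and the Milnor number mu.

Type A_2, Milnor number mu = 2.

The Hessian of f at 0 is [[2, -2], [-2, 2]] with rank 1, so corank 1. A Groebner basis of the Jacobian ideal J(f) in C{s,t} is {t^2, s - t}; counting standard monomials gives mu = 2. Corank 1: A-series; mu = 2 gives A_2.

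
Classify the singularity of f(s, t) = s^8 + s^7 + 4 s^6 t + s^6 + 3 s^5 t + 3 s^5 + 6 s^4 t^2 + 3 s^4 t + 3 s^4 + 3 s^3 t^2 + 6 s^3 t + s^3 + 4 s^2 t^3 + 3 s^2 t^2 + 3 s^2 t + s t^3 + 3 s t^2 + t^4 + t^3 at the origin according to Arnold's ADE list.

E_7

The Hessian of f at 0 has rank 0. Corank 2; j^3 = (s + t)^3 is a perfect cube, so E-series; the 4-jet and mu = 7 give E_7.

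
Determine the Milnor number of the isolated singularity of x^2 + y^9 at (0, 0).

The Hessian of f at 0 is [[2, 0], [0, 0]] with rank 1, so corank 1. A Groebner basis of the Jacobian ideal J(f) in C{x,y} is {y^8, x}; counting standard monomials gives mu = 8. Corank 1: A-series; mu = 8 gives A_8.

8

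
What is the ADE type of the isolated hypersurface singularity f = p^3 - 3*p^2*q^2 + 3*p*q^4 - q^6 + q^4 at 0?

E_{6}

The Hessian of f at 0 is [[0, 0], [0, 0]] with rank 0, so corank 2. A Groebner basis of the Jacobian ideal J(f) in C{p,q} is {p^3, p^2*q, -p^2/2 + p*q^2, q^3}; counting standard monomials gives mu = 6. Corank 2; j^3 = p^3 is a perfect cube, so E-series; the 4-jet and mu = 6 give E_6.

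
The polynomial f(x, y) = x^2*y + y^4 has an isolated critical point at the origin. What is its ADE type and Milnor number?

Type D_{5}, Milnor number mu = 5.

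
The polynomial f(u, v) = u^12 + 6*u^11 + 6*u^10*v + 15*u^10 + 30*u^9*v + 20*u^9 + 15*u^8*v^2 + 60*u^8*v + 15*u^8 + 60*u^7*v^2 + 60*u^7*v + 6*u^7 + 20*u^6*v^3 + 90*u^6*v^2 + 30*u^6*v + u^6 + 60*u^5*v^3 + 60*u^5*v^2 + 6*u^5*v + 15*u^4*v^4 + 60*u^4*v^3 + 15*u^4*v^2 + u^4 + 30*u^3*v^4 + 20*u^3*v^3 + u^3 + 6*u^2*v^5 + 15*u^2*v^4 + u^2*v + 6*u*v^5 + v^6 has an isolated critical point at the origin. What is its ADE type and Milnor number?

Type D7, Milnor number mu = 7.

The Hessian of f at 0 is [[0, 0], [0, 0]] with rank 0, so corank 2. A Groebner basis of the Jacobian ideal J(f) in C{u,v} is {-u*v/6 + v^5, u*v^2, u^2 + u*v}; counting standard monomials gives mu = 7. Corank 2; j^3 = u^2*(u + v) has shape L^2 M (L != M), so D-series; mu = 7 gives D_7.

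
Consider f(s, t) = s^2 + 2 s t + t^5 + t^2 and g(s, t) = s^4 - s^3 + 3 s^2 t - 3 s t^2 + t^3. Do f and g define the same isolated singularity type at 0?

No.

The Hessian of f at 0 is [[2, 2], [2, 2]] with rank 1, so corank 1. A Groebner basis of the Jacobian ideal J(f) in C{s,t} is {t^4, s + t}; counting standard monomials gives mu = 4. Corank 1: A-series; mu = 4 gives A_4. The Hessian of g at 0 is [[0, 0], [0, 0]] with rank 0, so corank 2. A Groebner basis of the Jacobian ideal J(g) in C{s,t} is {t^4, s*t^2 - 2*t^3/3, s^2 - 2*s*t + t^2}; counting standard monomials gives mu = 6. Corank 2; j^3 = -(s - t)^3 is a perfect cube, so E-series; the 4-jet and mu = 6 give E_6. f is A_4 but g is E_6, hence not right-equivalent.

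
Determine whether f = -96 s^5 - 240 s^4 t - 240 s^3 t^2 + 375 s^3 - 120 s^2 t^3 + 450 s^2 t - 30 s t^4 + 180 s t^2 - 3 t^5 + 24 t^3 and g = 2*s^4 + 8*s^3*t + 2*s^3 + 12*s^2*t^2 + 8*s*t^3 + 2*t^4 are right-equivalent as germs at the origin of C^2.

No.

The Hessian of f at 0 is [[0, 0], [0, 0]] with rank 0, so corank 2. A Groebner basis of the Jacobian ideal J(f) in C{s,t} is {t^5, s*t^3 + 17*t^4/40, s^2 + 4*s*t/5 + 4*t^2/25}; counting standard monomials gives mu = 8. Corank 2; j^3 = 3*(5*s + 2*t)^3 is a perfect cube, so E-series; the 5-jet and mu = 8 give E_8. The Hessian of g at 0 is [[0, 0], [0, 0]] with rank 0, so corank 2. A Groebner basis of the Jacobian ideal J(g) in C{s,t} is {t^4, s*t^2 + t^3/3, s^2}; counting standard monomials gives mu = 6. Corank 2; j^3 = 2*s^3 is a perfect cube, so E-series; the 4-jet and mu = 6 give E_6. f is E_8 but g is E_6, hence not right-equivalent.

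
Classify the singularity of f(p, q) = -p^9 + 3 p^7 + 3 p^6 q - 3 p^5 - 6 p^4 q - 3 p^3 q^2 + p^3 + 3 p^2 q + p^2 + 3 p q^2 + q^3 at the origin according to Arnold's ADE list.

A_{2}

The Hessian of f at 0 has rank 1. Corank 1: A-series; mu = 2 gives A_2.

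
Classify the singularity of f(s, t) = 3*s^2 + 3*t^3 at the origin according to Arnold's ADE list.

A_{2}

The Hessian of f at 0 has rank 1. Corank 1: A-series; mu = 2 gives A_2.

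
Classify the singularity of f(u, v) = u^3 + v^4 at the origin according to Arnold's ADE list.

The Hessian of f at 0 is [[0, 0], [0, 0]] with rank 0, so corank 2. A Groebner basis of the Jacobian ideal J(f) in C{u,v} is {v^3, u^2}; counting standard monomials gives mu = 6. Corank 2; j^3 = u^3 is a perfect cube, so E-series; the 4-jet and mu = 6 give E_6.

E6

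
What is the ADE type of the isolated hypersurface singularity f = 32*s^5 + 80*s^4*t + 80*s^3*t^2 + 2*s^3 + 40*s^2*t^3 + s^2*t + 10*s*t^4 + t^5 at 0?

The Hessian of f at 0 has rank 0. Corank 2; j^3 = s^2*(2*s + t) has shape L^2 M (L != M), so D-series; mu = 6 gives D_6.

D6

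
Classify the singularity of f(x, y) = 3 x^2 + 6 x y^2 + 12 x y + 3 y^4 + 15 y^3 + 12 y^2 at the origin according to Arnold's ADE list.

A_2

The Hessian of f at 0 has rank 1. Corank 1: A-series; mu = 2 gives A_2.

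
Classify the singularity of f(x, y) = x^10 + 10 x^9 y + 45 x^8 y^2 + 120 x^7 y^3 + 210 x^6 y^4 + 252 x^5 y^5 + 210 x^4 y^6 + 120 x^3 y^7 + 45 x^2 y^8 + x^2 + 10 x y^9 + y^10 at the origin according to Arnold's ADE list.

A_9

The Hessian of f at 0 has rank 1. Corank 1: A-series; mu = 9 gives A_9.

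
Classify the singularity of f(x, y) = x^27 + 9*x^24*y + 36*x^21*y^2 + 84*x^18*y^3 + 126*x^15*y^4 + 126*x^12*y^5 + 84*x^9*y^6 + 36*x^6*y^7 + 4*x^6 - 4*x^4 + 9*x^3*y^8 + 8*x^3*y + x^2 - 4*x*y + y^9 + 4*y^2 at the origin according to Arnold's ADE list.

A8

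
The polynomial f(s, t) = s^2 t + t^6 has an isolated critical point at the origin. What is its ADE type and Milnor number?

Type D_7, Milnor number mu = 7.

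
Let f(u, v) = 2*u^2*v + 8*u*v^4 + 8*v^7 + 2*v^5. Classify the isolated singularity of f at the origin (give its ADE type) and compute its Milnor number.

The Hessian of f at 0 has rank 0. Corank 2; j^3 = 2*u^2*v has shape L^2 M (L != M), so D-series; mu = 6 gives D_6.

Type D_{6}, Milnor number mu = 6.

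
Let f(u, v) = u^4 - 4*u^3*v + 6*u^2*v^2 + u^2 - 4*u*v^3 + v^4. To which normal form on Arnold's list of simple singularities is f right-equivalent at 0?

A_{3}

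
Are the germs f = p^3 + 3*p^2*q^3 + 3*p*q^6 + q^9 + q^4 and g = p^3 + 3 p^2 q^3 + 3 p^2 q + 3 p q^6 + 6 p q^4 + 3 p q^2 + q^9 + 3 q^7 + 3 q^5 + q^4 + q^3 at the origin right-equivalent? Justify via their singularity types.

Yes.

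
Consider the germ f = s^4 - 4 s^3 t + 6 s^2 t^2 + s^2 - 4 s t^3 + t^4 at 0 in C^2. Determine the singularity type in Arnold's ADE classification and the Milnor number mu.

The Hessian of f at 0 is [[2, 0], [0, 0]] with rank 1, so corank 1. A Groebner basis of the Jacobian ideal J(f) in C{s,t} is {t^3, s}; counting standard monomials gives mu = 3. Corank 1: A-series; mu = 3 gives A_3.

Type A_{3}, Milnor number mu = 3.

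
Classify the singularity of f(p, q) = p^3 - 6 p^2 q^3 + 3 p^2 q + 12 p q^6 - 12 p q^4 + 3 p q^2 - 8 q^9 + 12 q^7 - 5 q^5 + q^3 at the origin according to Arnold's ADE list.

The Hessian of f at 0 is [[0, 0], [0, 0]] with rank 0, so corank 2. A Groebner basis of the Jacobian ideal J(f) in C{p,q} is {-p^2/4 + p*q^3 - p*q/2 - q^2/4, q^4, p^3 - 3*p*q^2 - 2*q^3, p^2*q + 2*p*q^2 + q^3}; counting standard monomials gives mu = 8. Corank 2; j^3 = (p + q)^3 is a perfect cube, so E-series; the 5-jet and mu = 8 give E_8.

E_{8}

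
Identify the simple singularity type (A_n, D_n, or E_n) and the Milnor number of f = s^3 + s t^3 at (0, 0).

Type E_7, Milnor number mu = 7.

The Hessian of f at 0 has rank 0. Corank 2; j^3 = s^3 is a perfect cube, so E-series; the 4-jet and mu = 7 give E_7.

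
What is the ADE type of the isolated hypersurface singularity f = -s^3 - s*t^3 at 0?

E_7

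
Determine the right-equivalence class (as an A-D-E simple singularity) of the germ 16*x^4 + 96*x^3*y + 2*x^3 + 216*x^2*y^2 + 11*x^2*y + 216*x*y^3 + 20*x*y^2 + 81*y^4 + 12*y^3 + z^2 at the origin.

The Hessian of f at 0 has rank 1. Corank 2; j^3 = (x + 2*y)^2*(2*x + 3*y) has shape L^2 M (L != M), so D-series; mu = 5 gives D_5.

D5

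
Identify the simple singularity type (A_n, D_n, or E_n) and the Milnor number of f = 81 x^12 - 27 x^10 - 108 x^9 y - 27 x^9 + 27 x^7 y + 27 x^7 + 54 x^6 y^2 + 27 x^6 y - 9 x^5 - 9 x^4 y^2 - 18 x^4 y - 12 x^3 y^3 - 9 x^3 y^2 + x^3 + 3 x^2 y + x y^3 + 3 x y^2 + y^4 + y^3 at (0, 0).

Type E7, Milnor number mu = 7.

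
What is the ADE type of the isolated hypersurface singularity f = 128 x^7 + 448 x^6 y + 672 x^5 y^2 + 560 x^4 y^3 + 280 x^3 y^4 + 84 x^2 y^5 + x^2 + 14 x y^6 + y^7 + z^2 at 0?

A6

The Hessian of f at 0 is [[2, 0, 0], [0, 0, 0], [0, 0, 2]] with rank 2, so corank 1. A Groebner basis of the Jacobian ideal J(f) in C{x,y,z} is {y^6, x, z}; counting standard monomials gives mu = 6. Corank 1: A-series; mu = 6 gives A_6.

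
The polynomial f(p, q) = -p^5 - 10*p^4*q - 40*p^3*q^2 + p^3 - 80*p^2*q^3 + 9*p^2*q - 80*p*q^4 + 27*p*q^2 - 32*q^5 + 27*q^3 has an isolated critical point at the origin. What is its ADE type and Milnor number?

Type E_{8}, Milnor number mu = 8.

The Hessian of f at 0 has rank 0. Corank 2; j^3 = (p + 3*q)^3 is a perfect cube, so E-series; the 5-jet and mu = 8 give E_8.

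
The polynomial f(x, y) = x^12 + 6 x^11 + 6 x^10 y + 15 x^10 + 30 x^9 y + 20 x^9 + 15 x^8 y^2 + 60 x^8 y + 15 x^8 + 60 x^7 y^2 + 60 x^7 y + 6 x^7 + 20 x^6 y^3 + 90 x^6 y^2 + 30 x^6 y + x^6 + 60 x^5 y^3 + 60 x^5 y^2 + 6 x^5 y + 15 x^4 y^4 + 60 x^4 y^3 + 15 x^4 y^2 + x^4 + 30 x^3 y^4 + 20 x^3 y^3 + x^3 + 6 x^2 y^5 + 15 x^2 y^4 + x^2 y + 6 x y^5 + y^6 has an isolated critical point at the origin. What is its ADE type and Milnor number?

Type D7, Milnor number mu = 7.

The Hessian of f at 0 has rank 0. Corank 2; j^3 = x^2*(x + y) has shape L^2 M (L != M), so D-series; mu = 7 gives D_7.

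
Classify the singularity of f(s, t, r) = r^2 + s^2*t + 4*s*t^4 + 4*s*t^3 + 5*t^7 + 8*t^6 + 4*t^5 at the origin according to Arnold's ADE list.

D_{8}

The Hessian of f at 0 has rank 1. Corank 2; j^3 = s^2*t has shape L^2 M (L != M), so D-series; mu = 8 gives D_8.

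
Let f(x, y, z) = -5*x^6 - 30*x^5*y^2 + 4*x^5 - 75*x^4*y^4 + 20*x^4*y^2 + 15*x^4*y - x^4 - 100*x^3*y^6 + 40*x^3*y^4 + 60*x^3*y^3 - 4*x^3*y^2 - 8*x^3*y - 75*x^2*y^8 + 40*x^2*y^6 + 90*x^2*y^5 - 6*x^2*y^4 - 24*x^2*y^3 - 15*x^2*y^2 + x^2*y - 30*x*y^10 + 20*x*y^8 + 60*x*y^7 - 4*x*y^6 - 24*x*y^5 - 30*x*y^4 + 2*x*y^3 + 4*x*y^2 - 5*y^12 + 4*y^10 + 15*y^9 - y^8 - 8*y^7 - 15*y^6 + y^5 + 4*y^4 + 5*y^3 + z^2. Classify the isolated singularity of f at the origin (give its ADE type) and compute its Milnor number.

Type D4, Milnor number mu = 4.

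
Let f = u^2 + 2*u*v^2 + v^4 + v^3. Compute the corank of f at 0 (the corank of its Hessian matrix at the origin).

1

The Hessian at 0 is [[2, 0], [0, 0]] of rank 1; hence corank 1.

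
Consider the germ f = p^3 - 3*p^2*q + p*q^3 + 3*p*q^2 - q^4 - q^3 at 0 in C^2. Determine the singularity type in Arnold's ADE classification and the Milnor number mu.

Type E7, Milnor number mu = 7.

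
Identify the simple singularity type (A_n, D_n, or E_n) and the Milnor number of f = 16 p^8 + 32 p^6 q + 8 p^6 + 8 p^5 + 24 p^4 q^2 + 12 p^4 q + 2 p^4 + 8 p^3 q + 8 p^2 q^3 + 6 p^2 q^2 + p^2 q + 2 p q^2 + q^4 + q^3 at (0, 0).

Type D_{5}, Milnor number mu = 5.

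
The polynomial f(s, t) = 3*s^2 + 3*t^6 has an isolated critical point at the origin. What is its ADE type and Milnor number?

The Hessian of f at 0 has rank 1. Corank 1: A-series; mu = 5 gives A_5.

Type A_5, Milnor number mu = 5.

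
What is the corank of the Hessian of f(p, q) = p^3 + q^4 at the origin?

Hessian at 0 has rank 0.

2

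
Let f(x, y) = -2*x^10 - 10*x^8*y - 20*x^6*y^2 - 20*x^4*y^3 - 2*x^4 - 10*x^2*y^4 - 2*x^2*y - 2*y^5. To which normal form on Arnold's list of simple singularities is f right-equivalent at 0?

The Hessian of f at 0 has rank 0. Corank 2; j^3 = -2*x^2*y has shape L^2 M (L != M), so D-series; mu = 6 gives D_6.

D_6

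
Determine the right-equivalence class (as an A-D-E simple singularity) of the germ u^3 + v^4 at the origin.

E_{6}

The Hessian of f at 0 has rank 0. Corank 2; j^3 = u^3 is a perfect cube, so E-series; the 4-jet and mu = 6 give E_6.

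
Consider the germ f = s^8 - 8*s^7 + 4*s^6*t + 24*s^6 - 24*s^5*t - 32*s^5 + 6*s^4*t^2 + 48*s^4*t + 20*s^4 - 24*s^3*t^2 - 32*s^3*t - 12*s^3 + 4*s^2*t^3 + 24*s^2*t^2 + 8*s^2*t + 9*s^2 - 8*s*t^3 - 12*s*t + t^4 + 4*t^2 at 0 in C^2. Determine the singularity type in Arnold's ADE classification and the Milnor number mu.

Type A3, Milnor number mu = 3.

The Hessian of f at 0 has rank 1. Corank 1: A-series; mu = 3 gives A_3.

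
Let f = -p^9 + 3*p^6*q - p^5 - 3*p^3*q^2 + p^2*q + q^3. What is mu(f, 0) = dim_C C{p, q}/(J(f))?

4

The Hessian of f at 0 is [[0, 0], [0, 0]] with rank 0, so corank 2. A Groebner basis of the Jacobian ideal J(f) in C{p,q} is {q^3, p^2 + 3*q^2, p*q}; counting standard monomials gives mu = 4. Corank 2; j^3 = q*(p^2 + q^2) splits into three distinct lines over C (the quadratic factor has nonzero discriminant), so D_4.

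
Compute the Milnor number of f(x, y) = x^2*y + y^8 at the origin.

9

The Hessian of f at 0 has rank 0. Corank 2; j^3 = x^2*y has shape L^2 M (L != M), so D-series; mu = 9 gives D_9.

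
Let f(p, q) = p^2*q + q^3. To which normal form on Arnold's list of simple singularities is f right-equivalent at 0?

The Hessian of f at 0 is [[0, 0], [0, 0]] with rank 0, so corank 2. A Groebner basis of the Jacobian ideal J(f) in C{p,q} is {q^3, p^2 + 3*q^2, p*q}; counting standard monomials gives mu = 4. Corank 2; j^3 = q*(p^2 + q^2) splits into three distinct lines over C (the quadratic factor has nonzero discriminant), so D_4.

D_4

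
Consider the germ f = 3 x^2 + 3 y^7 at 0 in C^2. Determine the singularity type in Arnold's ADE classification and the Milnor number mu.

The Hessian of f at 0 has rank 1. Corank 1: A-series; mu = 6 gives A_6.

Type A_{6}, Milnor number mu = 6.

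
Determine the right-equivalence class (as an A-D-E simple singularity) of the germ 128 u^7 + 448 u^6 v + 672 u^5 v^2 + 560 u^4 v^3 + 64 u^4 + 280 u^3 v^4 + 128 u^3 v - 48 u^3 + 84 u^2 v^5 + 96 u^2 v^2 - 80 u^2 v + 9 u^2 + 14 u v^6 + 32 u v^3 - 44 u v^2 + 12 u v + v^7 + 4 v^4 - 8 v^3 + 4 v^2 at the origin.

A_6

The Hessian of f at 0 is [[18, 12], [12, 8]] with rank 1, so corank 1. A Groebner basis of the Jacobian ideal J(f) in C{u,v} is {567*u*v/4 + 3645*u/32 + v^4 - 3*v^3 + 1377*v^2/16 + 1215*v/16, u*v^2 + 3*u*v + 27*u/16 + 5*v^3/9 + 15*v^2/8 + 9*v/8, u^2 + u*v - 3*u/8 + v^2/4 - v/4}; counting standard monomials gives mu = 6. Corank 1: A-series; mu = 6 gives A_6.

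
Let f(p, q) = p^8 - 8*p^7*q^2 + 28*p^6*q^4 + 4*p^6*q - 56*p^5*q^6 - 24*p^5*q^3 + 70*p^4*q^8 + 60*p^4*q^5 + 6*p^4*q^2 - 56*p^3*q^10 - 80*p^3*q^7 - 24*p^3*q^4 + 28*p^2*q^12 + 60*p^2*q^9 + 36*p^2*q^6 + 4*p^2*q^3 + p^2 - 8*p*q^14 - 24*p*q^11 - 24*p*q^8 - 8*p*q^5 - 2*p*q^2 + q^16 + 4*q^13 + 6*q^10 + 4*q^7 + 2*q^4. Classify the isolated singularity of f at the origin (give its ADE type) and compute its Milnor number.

Type A_3, Milnor number mu = 3.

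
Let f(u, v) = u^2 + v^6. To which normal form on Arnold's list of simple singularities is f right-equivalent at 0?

A5

The Hessian of f at 0 has rank 1. Corank 1: A-series; mu = 5 gives A_5.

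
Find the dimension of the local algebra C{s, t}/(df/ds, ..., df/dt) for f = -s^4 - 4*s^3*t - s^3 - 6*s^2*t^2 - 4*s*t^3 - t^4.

6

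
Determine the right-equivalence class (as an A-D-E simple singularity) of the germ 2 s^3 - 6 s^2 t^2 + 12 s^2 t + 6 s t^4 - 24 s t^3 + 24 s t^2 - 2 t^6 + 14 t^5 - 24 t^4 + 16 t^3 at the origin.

The Hessian of f at 0 is [[0, 0], [0, 0]] with rank 0, so corank 2. A Groebner basis of the Jacobian ideal J(f) in C{s,t} is {t^4, s^3 + 6*s^2*t + 6*s^2 + 24*s*t - 16*t^3 + 24*t^2, -s^2/2 + s*t^2 - 2*s*t + 2*t^3 - 2*t^2}; counting standard monomials gives mu = 8. Corank 2; j^3 = 2*(s + 2*t)^3 is a perfect cube, so E-series; the 5-jet and mu = 8 give E_8.

E_{8}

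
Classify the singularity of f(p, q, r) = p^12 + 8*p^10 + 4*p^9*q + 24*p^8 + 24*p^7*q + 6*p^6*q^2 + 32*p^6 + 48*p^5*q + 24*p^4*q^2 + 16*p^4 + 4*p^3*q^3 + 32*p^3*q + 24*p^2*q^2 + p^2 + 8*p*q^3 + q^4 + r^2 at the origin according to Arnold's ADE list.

A_{3}

The Hessian of f at 0 is [[2, 0, 0], [0, 0, 0], [0, 0, 2]] with rank 2, so corank 1. A Groebner basis of the Jacobian ideal J(f) in C{p,q,r} is {q^3, p, r}; counting standard monomials gives mu = 3. Corank 1: A-series; mu = 3 gives A_3.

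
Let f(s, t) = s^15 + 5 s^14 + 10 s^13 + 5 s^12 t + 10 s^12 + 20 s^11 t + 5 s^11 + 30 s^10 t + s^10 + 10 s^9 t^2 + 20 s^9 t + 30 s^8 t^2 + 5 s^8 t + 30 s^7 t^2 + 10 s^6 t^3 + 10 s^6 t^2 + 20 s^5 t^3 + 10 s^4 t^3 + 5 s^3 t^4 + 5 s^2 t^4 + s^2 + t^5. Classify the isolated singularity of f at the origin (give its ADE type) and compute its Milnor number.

The Hessian of f at 0 has rank 1. Corank 1: A-series; mu = 4 gives A_4.

Type A4, Milnor number mu = 4.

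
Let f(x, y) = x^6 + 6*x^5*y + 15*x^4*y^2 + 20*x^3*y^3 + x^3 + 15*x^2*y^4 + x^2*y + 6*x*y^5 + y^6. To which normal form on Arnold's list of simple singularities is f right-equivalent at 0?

D_{7}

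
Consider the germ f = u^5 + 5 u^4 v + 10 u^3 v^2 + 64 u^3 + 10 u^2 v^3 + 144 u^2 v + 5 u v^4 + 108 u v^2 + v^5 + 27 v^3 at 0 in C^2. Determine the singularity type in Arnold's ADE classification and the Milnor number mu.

Type E_{8}, Milnor number mu = 8.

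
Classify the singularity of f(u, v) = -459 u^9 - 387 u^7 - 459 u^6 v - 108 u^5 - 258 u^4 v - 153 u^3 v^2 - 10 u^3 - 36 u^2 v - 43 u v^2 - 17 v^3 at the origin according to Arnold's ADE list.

The Hessian of f at 0 has rank 0. Corank 2; j^3 = -(u + v)*(10*u^2 + 26*u*v + 17*v^2) splits into three distinct lines over C (the quadratic factor has nonzero discriminant), so D_4.

D_{4}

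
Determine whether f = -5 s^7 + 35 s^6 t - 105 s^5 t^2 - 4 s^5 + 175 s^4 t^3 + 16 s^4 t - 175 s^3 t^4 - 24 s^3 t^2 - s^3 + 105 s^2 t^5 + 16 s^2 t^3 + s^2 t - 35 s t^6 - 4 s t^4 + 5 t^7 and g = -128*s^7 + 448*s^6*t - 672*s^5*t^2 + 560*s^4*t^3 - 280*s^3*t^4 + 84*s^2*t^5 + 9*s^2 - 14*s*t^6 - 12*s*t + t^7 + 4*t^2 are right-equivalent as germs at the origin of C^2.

No.

The Hessian of f at 0 is [[0, 0], [0, 0]] with rank 0, so corank 2. A Groebner basis of the Jacobian ideal J(f) in C{s,t} is {2*s^2/3 + s*t^3, 19*s^2/6 - s*t/2 + t^4, s^3, s^2*t}; counting standard monomials gives mu = 8. Corank 2; j^3 = -s^2*(s - t) has shape L^2 M (L != M), so D-series; mu = 8 gives D_8. The Hessian of g at 0 is [[18, -12], [-12, 8]] with rank 1, so corank 1. A Groebner basis of the Jacobian ideal J(g) in C{s,t} is {t^6, s - 2*t/3}; counting standard monomials gives mu = 6. Corank 1: A-series; mu = 6 gives A_6. f is D_8 but g is A_6, hence not right-equivalent.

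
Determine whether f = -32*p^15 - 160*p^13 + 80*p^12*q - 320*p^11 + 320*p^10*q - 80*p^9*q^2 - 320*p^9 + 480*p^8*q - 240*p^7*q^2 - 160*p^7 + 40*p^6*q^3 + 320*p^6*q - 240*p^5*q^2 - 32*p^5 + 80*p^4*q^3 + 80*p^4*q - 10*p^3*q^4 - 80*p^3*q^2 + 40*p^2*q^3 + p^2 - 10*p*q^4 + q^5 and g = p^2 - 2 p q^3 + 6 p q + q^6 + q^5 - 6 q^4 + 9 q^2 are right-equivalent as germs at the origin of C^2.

The Hessian of f at 0 is [[2, 0], [0, 0]] with rank 1, so corank 1. A Groebner basis of the Jacobian ideal J(f) in C{p,q} is {q^4, p}; counting standard monomials gives mu = 4. Corank 1: A-series; mu = 4 gives A_4. The Hessian of g at 0 is [[2, 6], [6, 18]] with rank 1, so corank 1. A Groebner basis of the Jacobian ideal J(g) in C{p,q} is {-p + q^3 - 3*q, p^2 - 9*q^2, p*q + 3*q^2}; counting standard monomials gives mu = 4. Corank 1: A-series; mu = 4 gives A_4. Both have type A_4, hence right-equivalent.

Yes.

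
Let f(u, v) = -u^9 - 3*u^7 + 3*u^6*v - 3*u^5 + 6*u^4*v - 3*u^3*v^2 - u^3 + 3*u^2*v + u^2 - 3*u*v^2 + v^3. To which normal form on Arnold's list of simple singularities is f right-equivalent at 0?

A_2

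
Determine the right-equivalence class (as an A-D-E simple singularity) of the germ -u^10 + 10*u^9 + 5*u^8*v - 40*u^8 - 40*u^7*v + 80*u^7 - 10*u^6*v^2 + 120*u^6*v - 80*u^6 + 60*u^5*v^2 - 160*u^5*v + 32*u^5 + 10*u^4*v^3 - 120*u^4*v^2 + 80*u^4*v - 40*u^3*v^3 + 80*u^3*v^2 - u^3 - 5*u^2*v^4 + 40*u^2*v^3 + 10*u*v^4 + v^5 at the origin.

E_{8}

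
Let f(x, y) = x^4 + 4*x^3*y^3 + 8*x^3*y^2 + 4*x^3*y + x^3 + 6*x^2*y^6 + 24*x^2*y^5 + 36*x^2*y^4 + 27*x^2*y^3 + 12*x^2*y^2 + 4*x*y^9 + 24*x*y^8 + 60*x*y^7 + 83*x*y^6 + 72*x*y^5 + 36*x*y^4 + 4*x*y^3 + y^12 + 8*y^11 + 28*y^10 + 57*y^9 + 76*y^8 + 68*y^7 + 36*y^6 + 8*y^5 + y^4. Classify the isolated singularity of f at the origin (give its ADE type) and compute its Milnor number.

The Hessian of f at 0 has rank 0. Corank 2; j^3 = x^3 is a perfect cube, so E-series; the 4-jet and mu = 6 give E_6.

Type E6, Milnor number mu = 6.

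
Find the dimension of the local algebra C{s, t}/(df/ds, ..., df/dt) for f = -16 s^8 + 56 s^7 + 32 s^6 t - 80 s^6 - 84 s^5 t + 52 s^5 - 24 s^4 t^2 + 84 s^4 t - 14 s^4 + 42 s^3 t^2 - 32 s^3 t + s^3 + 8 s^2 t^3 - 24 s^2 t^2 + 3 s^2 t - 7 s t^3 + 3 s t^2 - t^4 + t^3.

7

The Hessian of f at 0 is [[0, 0], [0, 0]] with rank 0, so corank 2. A Groebner basis of the Jacobian ideal J(f) in C{s,t} is {-s^2/2 - s*t + t^4 - t^3/6 - t^2/2, s^3 - 3*s^2/2 - 3*s*t + t^3/2 - 3*t^2/2, s^2*t + 5*s^2/6 + 5*s*t/3 - 13*t^3/18 + 5*t^2/6, -s^2/3 + s*t^2 - 2*s*t/3 + 8*t^3/9 - t^2/3}; counting standard monomials gives mu = 7. Corank 2; j^3 = (s + t)^3 is a perfect cube, so E-series; the 4-jet and mu = 7 give E_7.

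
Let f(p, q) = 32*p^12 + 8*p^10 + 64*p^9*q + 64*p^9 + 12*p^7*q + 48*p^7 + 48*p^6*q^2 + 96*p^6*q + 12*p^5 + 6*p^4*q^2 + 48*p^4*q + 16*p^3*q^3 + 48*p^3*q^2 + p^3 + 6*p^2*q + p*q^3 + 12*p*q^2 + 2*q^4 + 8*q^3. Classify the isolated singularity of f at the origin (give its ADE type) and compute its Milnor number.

Type E_{7}, Milnor number mu = 7.

The Hessian of f at 0 has rank 0. Corank 2; j^3 = (p + 2*q)^3 is a perfect cube, so E-series; the 4-jet and mu = 7 give E_7.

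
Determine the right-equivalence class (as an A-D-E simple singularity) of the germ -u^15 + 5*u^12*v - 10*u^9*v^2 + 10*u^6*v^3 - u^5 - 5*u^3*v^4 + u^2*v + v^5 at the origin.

The Hessian of f at 0 has rank 0. Corank 2; j^3 = u^2*v has shape L^2 M (L != M), so D-series; mu = 6 gives D_6.

D_6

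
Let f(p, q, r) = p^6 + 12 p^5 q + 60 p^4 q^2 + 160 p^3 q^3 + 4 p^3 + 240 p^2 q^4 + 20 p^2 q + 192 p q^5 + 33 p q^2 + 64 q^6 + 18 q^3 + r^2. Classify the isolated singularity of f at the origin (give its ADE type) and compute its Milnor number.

Type D7, Milnor number mu = 7.

The Hessian of f at 0 has rank 1. Corank 2; j^3 = (p + 2*q)*(2*p + 3*q)^2 has shape L^2 M (L != M), so D-series; mu = 7 gives D_7.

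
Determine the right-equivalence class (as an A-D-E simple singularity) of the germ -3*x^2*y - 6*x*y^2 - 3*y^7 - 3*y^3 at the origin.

D8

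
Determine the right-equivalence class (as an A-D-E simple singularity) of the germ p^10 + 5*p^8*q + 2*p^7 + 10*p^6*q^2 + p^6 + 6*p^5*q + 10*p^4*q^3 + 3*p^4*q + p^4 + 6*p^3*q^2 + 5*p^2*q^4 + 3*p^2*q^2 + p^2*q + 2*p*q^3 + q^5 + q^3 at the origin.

D_4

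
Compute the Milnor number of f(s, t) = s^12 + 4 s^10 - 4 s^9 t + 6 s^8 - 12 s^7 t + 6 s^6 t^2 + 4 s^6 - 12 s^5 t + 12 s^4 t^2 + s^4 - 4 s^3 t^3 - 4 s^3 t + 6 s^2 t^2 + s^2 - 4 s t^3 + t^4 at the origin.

3

The Hessian of f at 0 has rank 1. Corank 1: A-series; mu = 3 gives A_3.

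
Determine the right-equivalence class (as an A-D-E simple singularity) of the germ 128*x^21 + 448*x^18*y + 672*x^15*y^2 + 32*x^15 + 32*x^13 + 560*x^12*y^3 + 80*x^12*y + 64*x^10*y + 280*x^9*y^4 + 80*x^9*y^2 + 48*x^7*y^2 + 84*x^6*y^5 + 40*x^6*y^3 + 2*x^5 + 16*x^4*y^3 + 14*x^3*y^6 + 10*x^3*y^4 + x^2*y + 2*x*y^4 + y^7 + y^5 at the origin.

D6

The Hessian of f at 0 has rank 0. Corank 2; j^3 = x^2*y has shape L^2 M (L != M), so D-series; mu = 6 gives D_6.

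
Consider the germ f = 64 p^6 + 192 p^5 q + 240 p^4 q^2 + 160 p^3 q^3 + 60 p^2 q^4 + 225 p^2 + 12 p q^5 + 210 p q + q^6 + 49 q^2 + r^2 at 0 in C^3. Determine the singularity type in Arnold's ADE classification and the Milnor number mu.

The Hessian of f at 0 is [[450, 210, 0], [210, 98, 0], [0, 0, 2]] with rank 2, so corank 1. A Groebner basis of the Jacobian ideal J(f) in C{p,q,r} is {q^5, p + 7*q/15, r}; counting standard monomials gives mu = 5. Corank 1: A-series; mu = 5 gives A_5.

Type A5, Milnor number mu = 5.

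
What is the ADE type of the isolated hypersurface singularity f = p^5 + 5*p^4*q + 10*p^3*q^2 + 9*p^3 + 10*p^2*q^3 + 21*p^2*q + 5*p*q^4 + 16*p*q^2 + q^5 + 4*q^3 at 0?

D_6

The Hessian of f at 0 has rank 0. Corank 2; j^3 = (p + q)*(3*p + 2*q)^2 has shape L^2 M (L != M), so D-series; mu = 6 gives D_6.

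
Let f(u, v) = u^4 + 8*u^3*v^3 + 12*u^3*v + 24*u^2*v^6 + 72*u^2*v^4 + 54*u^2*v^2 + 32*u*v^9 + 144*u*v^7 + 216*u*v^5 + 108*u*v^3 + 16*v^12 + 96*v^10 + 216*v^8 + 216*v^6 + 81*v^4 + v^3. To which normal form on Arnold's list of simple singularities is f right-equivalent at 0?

The Hessian of f at 0 is [[0, 0], [0, 0]] with rank 0, so corank 2. A Groebner basis of the Jacobian ideal J(f) in C{u,v} is {u^3 + 9*u^2*v, v^2}; counting standard monomials gives mu = 6. Corank 2; j^3 = v^3 is a perfect cube, so E-series; the 4-jet and mu = 6 give E_6.

E6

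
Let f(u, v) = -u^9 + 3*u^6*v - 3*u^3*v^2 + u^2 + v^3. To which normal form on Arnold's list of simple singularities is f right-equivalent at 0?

A_{2}

The Hessian of f at 0 is [[2, 0], [0, 0]] with rank 1, so corank 1. A Groebner basis of the Jacobian ideal J(f) in C{u,v} is {v^2, u}; counting standard monomials gives mu = 2. Corank 1: A-series; mu = 2 gives A_2.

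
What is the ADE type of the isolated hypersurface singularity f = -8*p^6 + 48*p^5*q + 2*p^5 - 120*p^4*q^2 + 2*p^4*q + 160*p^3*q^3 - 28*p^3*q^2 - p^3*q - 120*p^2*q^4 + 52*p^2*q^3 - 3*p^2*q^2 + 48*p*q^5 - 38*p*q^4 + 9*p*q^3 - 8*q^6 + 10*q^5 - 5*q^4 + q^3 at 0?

E_7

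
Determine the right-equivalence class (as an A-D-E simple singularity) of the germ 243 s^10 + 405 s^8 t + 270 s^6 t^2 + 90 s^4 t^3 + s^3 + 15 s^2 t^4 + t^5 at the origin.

E8

The Hessian of f at 0 has rank 0. Corank 2; j^3 = s^3 is a perfect cube, so E-series; the 5-jet and mu = 8 give E_8.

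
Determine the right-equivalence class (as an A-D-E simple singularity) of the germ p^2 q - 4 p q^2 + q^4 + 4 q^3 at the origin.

D_5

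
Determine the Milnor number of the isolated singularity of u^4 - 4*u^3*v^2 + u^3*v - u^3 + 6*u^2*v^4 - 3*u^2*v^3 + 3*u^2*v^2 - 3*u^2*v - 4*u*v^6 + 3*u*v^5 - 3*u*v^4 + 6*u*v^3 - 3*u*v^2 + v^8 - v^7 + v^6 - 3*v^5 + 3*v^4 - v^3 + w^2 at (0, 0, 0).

7

The Hessian of f at 0 has rank 1. Corank 2; j^3 = -(u + v)^3 is a perfect cube, so E-series; the 4-jet and mu = 7 give E_7.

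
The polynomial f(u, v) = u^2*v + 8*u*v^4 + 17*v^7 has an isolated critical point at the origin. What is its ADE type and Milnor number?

Type D_8, Milnor number mu = 8.

The Hessian of f at 0 has rank 0. Corank 2; j^3 = u^2*v has shape L^2 M (L != M), so D-series; mu = 8 gives D_8.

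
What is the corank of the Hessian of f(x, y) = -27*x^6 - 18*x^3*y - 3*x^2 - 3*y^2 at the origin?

0

Hessian at 0 has rank 2.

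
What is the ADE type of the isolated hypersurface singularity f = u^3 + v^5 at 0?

E8

The Hessian of f at 0 has rank 0. Corank 2; j^3 = u^3 is a perfect cube, so E-series; the 5-jet and mu = 8 give E_8.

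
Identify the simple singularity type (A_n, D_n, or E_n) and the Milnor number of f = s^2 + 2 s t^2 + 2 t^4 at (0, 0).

Type A_{3}, Milnor number mu = 3.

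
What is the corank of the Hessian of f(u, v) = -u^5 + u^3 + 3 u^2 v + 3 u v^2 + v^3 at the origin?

2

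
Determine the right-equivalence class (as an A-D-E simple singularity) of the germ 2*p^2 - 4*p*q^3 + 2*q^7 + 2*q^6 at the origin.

A_{6}

The Hessian of f at 0 has rank 1. Corank 1: A-series; mu = 6 gives A_6.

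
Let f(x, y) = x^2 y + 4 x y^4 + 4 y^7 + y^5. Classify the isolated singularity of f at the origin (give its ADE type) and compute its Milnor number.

Type D_{6}, Milnor number mu = 6.

The Hessian of f at 0 has rank 0. Corank 2; j^3 = x^2*y has shape L^2 M (L != M), so D-series; mu = 6 gives D_6.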